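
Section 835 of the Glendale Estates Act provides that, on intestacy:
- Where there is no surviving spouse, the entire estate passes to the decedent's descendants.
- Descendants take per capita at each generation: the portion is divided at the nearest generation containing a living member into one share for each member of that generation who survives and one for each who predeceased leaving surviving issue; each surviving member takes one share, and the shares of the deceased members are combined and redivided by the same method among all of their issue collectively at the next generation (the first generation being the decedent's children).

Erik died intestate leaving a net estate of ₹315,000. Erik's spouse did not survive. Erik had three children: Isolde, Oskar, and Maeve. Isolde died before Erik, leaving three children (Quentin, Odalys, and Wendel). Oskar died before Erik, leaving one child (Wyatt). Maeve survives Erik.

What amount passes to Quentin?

Quentin receives ₹52,500.

The entire ₹315,000 passes to the descendants.
That amount (₹315,000) is divided at the children's generation into 3 shares of ₹105,000. Maeve takes ₹105,000. The 2 shares of the deceased (Isolde and Oskar) are combined into a pool of ₹210,000.
That pool (₹210,000) is divided at the grandchildren's generation equally among Quentin, Odalys, Wendel, and Wyatt: ₹52,500 each.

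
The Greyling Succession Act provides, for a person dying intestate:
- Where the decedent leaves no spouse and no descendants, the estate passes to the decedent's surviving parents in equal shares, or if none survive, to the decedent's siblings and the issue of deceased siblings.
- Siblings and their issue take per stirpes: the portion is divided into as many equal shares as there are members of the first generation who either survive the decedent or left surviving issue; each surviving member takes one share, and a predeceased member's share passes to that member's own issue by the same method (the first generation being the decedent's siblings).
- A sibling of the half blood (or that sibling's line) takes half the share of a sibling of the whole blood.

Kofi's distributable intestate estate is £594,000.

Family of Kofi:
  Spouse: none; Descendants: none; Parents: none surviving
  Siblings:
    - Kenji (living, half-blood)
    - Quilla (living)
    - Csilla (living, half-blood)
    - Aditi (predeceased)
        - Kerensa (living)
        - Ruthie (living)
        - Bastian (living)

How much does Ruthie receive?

Ruthie receives £66,000.

The entire £594,000 passes to the siblings and their issue.
Counting each half-blood sibling's line as half a unit, there are 3 units in £594,000, so one unit is £198,000. Whole-blood lines (Quilla and Aditi) take £198,000 each; half-blood lines (Kenji and Csilla) take £99,000 each.
Aditi's share (£198,000) is divided into 3 shares of £66,000: Kerensa, Ruthie, and Bastian each take £66,000.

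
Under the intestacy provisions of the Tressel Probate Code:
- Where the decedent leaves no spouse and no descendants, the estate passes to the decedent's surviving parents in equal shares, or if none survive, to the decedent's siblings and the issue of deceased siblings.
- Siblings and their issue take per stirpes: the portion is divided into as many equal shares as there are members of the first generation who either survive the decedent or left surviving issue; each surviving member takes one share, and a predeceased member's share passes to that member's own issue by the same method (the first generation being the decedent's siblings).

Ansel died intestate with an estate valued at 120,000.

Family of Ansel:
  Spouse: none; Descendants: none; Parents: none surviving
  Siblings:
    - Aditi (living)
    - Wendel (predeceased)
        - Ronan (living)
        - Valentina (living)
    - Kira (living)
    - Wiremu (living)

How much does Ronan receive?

Ronan receives 15,000.

The entire 120,000 passes to the siblings and their issue.
That amount (120,000) is divided into 4 shares of 30,000: Aditi, Kira, and Wiremu each take 30,000; Wendel's 30,000 share passes to Wendel's issue.
Wendel's share (30,000) is divided into 2 shares of 15,000: Ronan and Valentina each take 15,000.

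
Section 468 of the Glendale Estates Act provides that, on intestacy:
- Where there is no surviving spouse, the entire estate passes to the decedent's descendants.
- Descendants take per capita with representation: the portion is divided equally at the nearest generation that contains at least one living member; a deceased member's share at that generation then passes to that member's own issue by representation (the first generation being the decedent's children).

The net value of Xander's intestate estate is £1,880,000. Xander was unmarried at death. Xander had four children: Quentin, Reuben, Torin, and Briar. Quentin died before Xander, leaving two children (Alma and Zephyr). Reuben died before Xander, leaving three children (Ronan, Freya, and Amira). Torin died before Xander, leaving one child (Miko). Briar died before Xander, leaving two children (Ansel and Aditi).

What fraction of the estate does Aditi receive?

The entire £1,880,000 passes to the descendants.
No child survives, so the initial division is made at the grandchildren's generation.
That amount (£1,880,000) is divided into 8 shares of £235,000: Alma, Zephyr, Ronan, Freya, Amira, Miko, Ansel, and Aditi each take £235,000.

Aditi receives 1/8 of the estate.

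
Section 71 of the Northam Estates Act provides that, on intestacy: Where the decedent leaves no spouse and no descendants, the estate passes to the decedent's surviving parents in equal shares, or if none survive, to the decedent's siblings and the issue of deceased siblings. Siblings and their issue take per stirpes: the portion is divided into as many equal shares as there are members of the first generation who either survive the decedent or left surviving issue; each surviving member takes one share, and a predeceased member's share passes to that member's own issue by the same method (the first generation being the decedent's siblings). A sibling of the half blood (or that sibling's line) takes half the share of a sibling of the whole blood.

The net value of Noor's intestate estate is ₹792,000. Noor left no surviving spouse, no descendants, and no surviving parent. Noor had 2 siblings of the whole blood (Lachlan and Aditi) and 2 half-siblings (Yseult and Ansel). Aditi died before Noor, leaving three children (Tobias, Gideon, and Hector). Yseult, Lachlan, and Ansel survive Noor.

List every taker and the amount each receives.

The entire ₹792,000 passes to the siblings and their issue.
Counting each half-blood sibling's line as half a unit, there are 3 units in ₹792,000, so one unit is ₹264,000. Whole-blood lines (Lachlan and Aditi) take ₹264,000 each; half-blood lines (Yseult and Ansel) take ₹132,000 each.
Aditi's share (₹264,000) is divided into 3 shares of ₹88,000: Tobias, Gideon, and Hector each take ₹88,000.

Yseult: ₹132,000; Lachlan: ₹264,000; Tobias: ₹88,000; Gideon: ₹88,000; Hector: ₹88,000; Ansel: ₹132,000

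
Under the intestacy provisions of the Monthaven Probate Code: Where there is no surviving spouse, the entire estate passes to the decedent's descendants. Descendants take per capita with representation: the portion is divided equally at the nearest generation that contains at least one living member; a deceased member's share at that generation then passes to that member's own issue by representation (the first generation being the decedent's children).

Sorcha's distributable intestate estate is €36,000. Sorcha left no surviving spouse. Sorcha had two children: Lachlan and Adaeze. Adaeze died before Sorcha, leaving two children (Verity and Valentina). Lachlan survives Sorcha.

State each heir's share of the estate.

The entire €36,000 passes to the descendants.
That amount (€36,000) is divided into 2 shares of €18,000: Lachlan takes €18,000; Adaeze's €18,000 share passes to Adaeze's issue.
Adaeze's share (€18,000) is divided into 2 shares of €9,000: Verity and Valentina each take €9,000.

Lachlan: €18,000; Verity: €9,000; Valentina: €9,000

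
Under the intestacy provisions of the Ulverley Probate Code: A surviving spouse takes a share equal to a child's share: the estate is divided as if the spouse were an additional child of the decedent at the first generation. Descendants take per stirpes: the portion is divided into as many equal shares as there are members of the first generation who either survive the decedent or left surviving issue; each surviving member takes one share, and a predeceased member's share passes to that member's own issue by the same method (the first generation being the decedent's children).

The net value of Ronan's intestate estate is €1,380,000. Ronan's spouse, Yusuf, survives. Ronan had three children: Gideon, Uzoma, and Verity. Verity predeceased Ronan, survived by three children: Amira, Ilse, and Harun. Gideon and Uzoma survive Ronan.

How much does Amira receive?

Amira receives €115,000.

The spouse counts as an additional share at the children's level, so there are 4 primary shares of €345,000. Yusuf takes one such share (€345,000).
The children's combined portion (€1,035,000) is divided into 3 shares of €345,000: Gideon and Uzoma each take €345,000; Verity's €345,000 share passes to Verity's issue.
Verity's share (€345,000) is divided into 3 shares of €115,000: Amira, Ilse, and Harun each take €115,000.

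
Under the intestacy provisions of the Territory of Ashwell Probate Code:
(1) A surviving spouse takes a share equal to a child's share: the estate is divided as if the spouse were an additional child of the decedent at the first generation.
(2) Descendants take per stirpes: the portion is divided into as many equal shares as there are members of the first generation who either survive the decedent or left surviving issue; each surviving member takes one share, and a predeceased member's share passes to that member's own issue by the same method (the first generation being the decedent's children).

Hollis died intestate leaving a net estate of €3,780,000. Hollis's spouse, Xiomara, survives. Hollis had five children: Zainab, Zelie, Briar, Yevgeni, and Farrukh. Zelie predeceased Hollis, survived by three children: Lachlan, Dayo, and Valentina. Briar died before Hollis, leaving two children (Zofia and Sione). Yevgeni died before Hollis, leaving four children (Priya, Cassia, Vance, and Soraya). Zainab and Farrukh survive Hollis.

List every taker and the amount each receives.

The spouse counts as an additional share at the children's level, so there are 6 primary shares of €630,000. Xiomara takes one such share (€630,000).
The children's combined portion (€3,150,000) is divided into 5 shares of €630,000: Zainab and Farrukh each take €630,000; Zelie's €630,000 share passes to Zelie's issue; Briar's €630,000 share passes to Briar's issue; Yevgeni's €630,000 share passes to Yevgeni's issue.
Zelie's share (€630,000) is divided into 3 shares of €210,000: Lachlan, Dayo, and Valentina each take €210,000.
Briar's share (€630,000) is divided into 2 shares of €315,000: Zofia and Sione each take €315,000.
Yevgeni's share (€630,000) is divided into 4 shares of €157,500: Priya, Cassia, Vance, and Soraya each take €157,500.

Xiomara: €630,000; Zainab: €630,000; Lachlan: €210,000; Dayo: €210,000; Valentina: €210,000; Zofia: €315,000; Sione: €315,000; Priya: €157,500; Cassia: €157,500; Vance: €157,500; Soraya: €157,500; Farrukh: €630,000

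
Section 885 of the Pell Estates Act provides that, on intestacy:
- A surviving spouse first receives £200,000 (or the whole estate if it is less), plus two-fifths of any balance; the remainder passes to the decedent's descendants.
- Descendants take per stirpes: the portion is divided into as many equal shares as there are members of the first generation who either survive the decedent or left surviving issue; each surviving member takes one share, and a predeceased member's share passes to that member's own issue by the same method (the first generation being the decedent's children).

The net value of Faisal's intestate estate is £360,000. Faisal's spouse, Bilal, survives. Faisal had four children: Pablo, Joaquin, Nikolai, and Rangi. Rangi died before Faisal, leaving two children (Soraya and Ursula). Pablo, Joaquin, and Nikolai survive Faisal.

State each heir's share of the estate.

Bilal: £264,000; Pablo: £24,000; Joaquin: £24,000; Nikolai: £24,000; Soraya: £12,000; Ursula: £12,000

Bilal first takes £200,000, leaving a balance of £160,000. Bilal then takes two-fifths of the balance (£64,000), for a total of £264,000. The remaining £96,000 passes to the descendants.
The descendants' portion (£96,000) is divided into 4 shares of £24,000: Pablo, Joaquin, and Nikolai each take £24,000; Rangi's £24,000 share passes to Rangi's issue.
Rangi's share (£24,000) is divided into 2 shares of £12,000: Soraya and Ursula each take £12,000.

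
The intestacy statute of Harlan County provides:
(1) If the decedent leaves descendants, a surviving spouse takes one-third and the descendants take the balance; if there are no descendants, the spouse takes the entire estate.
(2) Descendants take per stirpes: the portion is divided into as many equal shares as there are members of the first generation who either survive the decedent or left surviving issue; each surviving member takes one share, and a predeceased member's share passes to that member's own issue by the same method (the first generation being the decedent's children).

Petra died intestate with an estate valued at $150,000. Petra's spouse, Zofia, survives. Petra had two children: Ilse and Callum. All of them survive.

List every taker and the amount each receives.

Zofia takes one-third of $150,000 = $50,000. The remaining $100,000 passes to the descendants.
The descendants' portion ($100,000) is divided into 2 shares of $50,000: Ilse and Callum each take $50,000.

Zofia: $50,000; Ilse: $50,000; Callum: $50,000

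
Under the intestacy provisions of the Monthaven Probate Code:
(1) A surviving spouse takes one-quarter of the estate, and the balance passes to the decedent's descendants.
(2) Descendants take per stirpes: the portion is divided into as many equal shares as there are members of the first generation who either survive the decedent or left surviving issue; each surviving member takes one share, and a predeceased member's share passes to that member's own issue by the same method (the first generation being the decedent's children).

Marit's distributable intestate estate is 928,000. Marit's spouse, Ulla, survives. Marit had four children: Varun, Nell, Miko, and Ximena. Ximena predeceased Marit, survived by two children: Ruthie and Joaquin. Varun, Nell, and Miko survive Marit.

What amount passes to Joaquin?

Joaquin receives 87,000.

Ulla takes one-quarter of 928,000 = 232,000. The remaining 696,000 passes to the descendants.
The descendants' portion (696,000) is divided into 4 shares of 174,000: Varun, Nell, and Miko each take 174,000; Ximena's 174,000 share passes to Ximena's issue.
Ximena's share (174,000) is divided into 2 shares of 87,000: Ruthie and Joaquin each take 87,000.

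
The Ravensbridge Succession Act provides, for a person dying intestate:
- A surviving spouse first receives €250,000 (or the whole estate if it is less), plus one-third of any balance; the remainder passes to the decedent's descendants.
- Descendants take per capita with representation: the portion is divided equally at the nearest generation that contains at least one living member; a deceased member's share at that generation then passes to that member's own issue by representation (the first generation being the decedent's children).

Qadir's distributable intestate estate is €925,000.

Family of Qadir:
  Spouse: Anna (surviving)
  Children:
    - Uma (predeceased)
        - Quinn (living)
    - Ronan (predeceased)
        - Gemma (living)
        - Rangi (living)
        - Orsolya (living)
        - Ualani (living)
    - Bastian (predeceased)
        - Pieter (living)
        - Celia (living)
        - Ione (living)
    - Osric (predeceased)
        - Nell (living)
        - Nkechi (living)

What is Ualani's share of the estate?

Ualani receives €45,000.

Anna first takes €250,000, leaving a balance of €675,000. Anna then takes one-third of the balance (€225,000), for a total of €475,000. The remaining €450,000 passes to the descendants.
No child survives, so the initial division is made at the grandchildren's generation.
The descendants' portion (€450,000) is divided into 10 shares of €45,000: Quinn, Gemma, Rangi, Orsolya, Ualani, Pieter, Celia, Ione, Nell, and Nkechi each take €45,000.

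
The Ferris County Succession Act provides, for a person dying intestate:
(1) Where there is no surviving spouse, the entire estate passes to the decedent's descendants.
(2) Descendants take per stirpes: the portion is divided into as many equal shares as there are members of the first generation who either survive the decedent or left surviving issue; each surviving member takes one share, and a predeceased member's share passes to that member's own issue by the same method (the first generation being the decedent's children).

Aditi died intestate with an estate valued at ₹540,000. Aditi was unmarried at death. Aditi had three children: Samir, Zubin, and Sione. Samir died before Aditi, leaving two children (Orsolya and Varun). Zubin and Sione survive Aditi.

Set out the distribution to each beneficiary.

Orsolya: ₹90,000; Varun: ₹90,000; Zubin: ₹180,000; Sione: ₹180,000

The entire ₹540,000 passes to the descendants.
That amount (₹540,000) is divided into 3 shares of ₹180,000: Zubin and Sione each take ₹180,000; Samir's ₹180,000 share passes to Samir's issue.
Samir's share (₹180,000) is divided into 2 shares of ₹90,000: Orsolya and Varun each take ₹90,000.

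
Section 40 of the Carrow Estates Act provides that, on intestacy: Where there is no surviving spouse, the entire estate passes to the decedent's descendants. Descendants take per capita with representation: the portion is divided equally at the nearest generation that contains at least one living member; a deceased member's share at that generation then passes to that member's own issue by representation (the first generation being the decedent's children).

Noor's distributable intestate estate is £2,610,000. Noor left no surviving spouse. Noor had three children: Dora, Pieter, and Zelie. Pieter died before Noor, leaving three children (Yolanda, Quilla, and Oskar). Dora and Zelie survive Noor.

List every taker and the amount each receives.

The entire £2,610,000 passes to the descendants.
That amount (£2,610,000) is divided into 3 shares of £870,000: Dora and Zelie each take £870,000; Pieter's £870,000 share passes to Pieter's issue.
Pieter's share (£870,000) is divided into 3 shares of £290,000: Yolanda, Quilla, and Oskar each take £290,000.

Dora: £870,000; Yolanda: £290,000; Quilla: £290,000; Oskar: £290,000; Zelie: £870,000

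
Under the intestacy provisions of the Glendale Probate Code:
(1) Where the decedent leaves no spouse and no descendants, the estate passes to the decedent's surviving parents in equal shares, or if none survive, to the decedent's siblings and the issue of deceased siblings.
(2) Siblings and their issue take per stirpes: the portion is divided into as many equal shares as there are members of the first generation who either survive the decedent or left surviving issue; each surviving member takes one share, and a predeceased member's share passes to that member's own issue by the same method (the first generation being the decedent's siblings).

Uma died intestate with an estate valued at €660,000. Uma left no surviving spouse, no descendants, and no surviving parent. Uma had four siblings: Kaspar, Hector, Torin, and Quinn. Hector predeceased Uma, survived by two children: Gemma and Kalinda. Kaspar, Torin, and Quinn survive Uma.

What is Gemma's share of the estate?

Gemma receives €82,500.

The entire €660,000 passes to the siblings and their issue.
That amount (€660,000) is divided into 4 shares of €165,000: Kaspar, Torin, and Quinn each take €165,000; Hector's €165,000 share passes to Hector's issue.
Hector's share (€165,000) is divided into 2 shares of €82,500: Gemma and Kalinda each take €82,500.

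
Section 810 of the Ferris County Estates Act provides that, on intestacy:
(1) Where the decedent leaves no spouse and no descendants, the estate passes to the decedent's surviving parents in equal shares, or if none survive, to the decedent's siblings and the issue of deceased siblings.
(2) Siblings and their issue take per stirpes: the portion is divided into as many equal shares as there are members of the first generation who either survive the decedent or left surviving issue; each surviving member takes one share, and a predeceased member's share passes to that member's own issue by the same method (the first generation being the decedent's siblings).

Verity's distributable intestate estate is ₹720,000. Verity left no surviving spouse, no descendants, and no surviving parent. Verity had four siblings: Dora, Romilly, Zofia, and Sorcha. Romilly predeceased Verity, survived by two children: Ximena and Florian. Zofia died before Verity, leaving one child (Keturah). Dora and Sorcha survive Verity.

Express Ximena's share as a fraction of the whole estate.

Ximena receives 1/8 of the estate.

The entire ₹720,000 passes to the siblings and their issue.
That amount (₹720,000) is divided into 4 shares of ₹180,000: Dora and Sorcha each take ₹180,000; Romilly's ₹180,000 share passes to Romilly's issue; Zofia's ₹180,000 share passes to Zofia's issue.
Romilly's share (₹180,000) is divided into 2 shares of ₹90,000: Ximena and Florian each take ₹90,000.
Zofia's share (₹180,000) passes entirely to Keturah.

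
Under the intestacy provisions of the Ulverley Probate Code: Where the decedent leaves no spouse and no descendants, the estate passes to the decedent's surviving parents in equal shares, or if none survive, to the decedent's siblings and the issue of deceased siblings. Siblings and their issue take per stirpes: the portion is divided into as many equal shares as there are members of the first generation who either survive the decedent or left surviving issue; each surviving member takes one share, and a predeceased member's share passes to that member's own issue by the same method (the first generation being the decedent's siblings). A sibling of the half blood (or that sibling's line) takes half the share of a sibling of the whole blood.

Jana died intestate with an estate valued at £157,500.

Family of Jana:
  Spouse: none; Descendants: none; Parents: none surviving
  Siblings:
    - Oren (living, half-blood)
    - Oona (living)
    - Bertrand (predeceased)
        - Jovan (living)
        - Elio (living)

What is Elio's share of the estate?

Elio receives £31,500.

The entire £157,500 passes to the siblings and their issue.
Counting each half-blood sibling's line as half a unit, there are 5/2 units in £157,500, so one unit is £63,000. Whole-blood lines (Oona and Bertrand) take £63,000 each; half-blood lines (Oren) take £31,500 each.
Bertrand's share (£63,000) is divided into 2 shares of £31,500: Jovan and Elio each take £31,500.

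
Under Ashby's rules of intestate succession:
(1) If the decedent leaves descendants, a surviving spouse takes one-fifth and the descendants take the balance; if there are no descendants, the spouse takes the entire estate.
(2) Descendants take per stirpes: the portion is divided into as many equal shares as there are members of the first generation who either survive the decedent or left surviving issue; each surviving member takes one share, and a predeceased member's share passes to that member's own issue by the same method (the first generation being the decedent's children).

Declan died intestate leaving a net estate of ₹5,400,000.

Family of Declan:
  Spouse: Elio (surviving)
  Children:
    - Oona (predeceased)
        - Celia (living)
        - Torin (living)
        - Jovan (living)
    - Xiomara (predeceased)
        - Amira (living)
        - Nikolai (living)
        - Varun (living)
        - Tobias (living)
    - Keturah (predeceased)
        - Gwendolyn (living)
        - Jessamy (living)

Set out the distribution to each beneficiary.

Elio takes one-fifth of ₹5,400,000 = ₹1,080,000. The remaining ₹4,320,000 passes to the descendants.
The descendants' portion (₹4,320,000) is divided into 3 shares of ₹1,440,000: Oona's ₹1,440,000 share passes to Oona's issue; Xiomara's ₹1,440,000 share passes to Xiomara's issue; Keturah's ₹1,440,000 share passes to Keturah's issue.
Oona's share (₹1,440,000) is divided into 3 shares of ₹480,000: Celia, Torin, and Jovan each take ₹480,000.
Xiomara's share (₹1,440,000) is divided into 4 shares of ₹360,000: Amira, Nikolai, Varun, and Tobias each take ₹360,000.
Keturah's share (₹1,440,000) is divided into 2 shares of ₹720,000: Gwendolyn and Jessamy each take ₹720,000.

Elio: ₹1,080,000; Celia: ₹480,000; Torin: ₹480,000; Jovan: ₹480,000; Amira: ₹360,000; Nikolai: ₹360,000; Varun: ₹360,000; Tobias: ₹360,000; Gwendolyn: ₹720,000; Jessamy: ₹720,000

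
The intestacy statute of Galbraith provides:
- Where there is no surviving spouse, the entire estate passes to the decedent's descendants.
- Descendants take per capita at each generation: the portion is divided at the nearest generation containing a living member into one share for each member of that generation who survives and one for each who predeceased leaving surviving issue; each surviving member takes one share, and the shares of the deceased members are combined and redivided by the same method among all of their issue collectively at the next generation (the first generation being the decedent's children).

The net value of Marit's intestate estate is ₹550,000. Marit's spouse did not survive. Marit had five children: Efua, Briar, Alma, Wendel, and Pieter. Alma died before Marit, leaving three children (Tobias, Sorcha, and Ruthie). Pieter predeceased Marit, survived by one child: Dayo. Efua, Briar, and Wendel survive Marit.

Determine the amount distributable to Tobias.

The entire ₹550,000 passes to the descendants.
That amount (₹550,000) is divided at the children's generation into 5 shares of ₹110,000. Efua, Briar, and Wendel each take ₹110,000. The 2 shares of the deceased (Alma and Pieter) are combined into a pool of ₹220,000.
That pool (₹220,000) is divided at the grandchildren's generation equally among Tobias, Sorcha, Ruthie, and Dayo: ₹55,000 each.

Tobias receives ₹55,000.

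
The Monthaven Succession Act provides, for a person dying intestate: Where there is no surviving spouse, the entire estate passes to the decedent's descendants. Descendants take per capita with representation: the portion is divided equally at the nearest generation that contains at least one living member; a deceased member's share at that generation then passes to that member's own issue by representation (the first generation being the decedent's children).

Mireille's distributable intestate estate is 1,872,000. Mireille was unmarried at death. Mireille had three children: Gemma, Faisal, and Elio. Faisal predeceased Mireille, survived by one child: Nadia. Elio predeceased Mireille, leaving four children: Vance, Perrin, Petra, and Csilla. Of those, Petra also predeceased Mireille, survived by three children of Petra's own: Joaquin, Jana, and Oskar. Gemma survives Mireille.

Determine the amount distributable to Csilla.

Csilla receives 156,000.

The entire 1,872,000 passes to the descendants.
That amount (1,872,000) is divided into 3 shares of 624,000: Gemma takes 624,000; Faisal's 624,000 share passes to Faisal's issue; Elio's 624,000 share passes to Elio's issue.
Faisal's share (624,000) passes entirely to Nadia.
Elio's share (624,000) is divided into 4 shares of 156,000: Vance, Perrin, and Csilla each take 156,000; Petra's 156,000 share passes to Petra's issue.
Petra's share (156,000) is divided into 3 shares of 52,000: Joaquin, Jana, and Oskar each take 52,000.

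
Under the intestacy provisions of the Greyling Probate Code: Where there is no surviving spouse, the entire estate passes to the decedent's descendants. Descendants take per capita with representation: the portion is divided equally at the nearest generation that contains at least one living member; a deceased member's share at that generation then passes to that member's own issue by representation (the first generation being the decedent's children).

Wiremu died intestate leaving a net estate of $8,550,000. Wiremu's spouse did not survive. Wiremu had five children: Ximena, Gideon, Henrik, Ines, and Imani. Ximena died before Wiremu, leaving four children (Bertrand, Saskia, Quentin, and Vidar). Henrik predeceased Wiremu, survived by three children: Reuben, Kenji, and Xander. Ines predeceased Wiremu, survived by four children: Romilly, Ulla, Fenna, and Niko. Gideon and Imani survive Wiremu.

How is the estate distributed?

Bertrand: $427,500; Saskia: $427,500; Quentin: $427,500; Vidar: $427,500; Gideon: $1,710,000; Reuben: $570,000; Kenji: $570,000; Xander: $570,000; Romilly: $427,500; Ulla: $427,500; Fenna: $427,500; Niko: $427,500; Imani: $1,710,000

The entire $8,550,000 passes to the descendants.
That amount ($8,550,000) is divided into 5 shares of $1,710,000: Gideon and Imani each take $1,710,000; Ximena's $1,710,000 share passes to Ximena's issue; Henrik's $1,710,000 share passes to Henrik's issue; Ines's $1,710,000 share passes to Ines's issue.
Ximena's share ($1,710,000) is divided into 4 shares of $427,500: Bertrand, Saskia, Quentin, and Vidar each take $427,500.
Henrik's share ($1,710,000) is divided into 3 shares of $570,000: Reuben, Kenji, and Xander each take $570,000.
Ines's share ($1,710,000) is divided into 4 shares of $427,500: Romilly, Ulla, Fenna, and Niko each take $427,500.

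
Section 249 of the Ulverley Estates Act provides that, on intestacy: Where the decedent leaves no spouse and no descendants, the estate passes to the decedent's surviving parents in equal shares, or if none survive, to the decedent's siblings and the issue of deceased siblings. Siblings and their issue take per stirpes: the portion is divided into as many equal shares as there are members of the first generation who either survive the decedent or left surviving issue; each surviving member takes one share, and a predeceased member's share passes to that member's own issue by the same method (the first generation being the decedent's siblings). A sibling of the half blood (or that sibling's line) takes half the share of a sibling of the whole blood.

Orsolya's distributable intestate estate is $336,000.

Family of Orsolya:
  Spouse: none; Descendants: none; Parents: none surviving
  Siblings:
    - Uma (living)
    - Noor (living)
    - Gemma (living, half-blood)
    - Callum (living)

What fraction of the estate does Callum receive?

Callum receives 2/7 of the estate.

The entire $336,000 passes to the siblings and their issue.
Counting each half-blood sibling's line as half a unit, there are 7/2 units in $336,000, so one unit is $96,000. Whole-blood lines (Uma, Noor, and Callum) take $96,000 each; half-blood lines (Gemma) take $48,000 each.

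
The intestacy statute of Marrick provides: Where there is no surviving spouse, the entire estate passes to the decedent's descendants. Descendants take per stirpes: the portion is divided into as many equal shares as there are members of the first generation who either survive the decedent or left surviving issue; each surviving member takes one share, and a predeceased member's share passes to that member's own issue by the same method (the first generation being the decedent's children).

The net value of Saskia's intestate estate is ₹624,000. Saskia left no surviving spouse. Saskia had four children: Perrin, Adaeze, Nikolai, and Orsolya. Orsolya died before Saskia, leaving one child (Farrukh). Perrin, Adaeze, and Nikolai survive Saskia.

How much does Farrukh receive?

Farrukh receives ₹156,000.

The entire ₹624,000 passes to the descendants.
That amount (₹624,000) is divided into 4 shares of ₹156,000: Perrin, Adaeze, and Nikolai each take ₹156,000; Orsolya's ₹156,000 share passes to Orsolya's issue.
Orsolya's share (₹156,000) passes entirely to Farrukh.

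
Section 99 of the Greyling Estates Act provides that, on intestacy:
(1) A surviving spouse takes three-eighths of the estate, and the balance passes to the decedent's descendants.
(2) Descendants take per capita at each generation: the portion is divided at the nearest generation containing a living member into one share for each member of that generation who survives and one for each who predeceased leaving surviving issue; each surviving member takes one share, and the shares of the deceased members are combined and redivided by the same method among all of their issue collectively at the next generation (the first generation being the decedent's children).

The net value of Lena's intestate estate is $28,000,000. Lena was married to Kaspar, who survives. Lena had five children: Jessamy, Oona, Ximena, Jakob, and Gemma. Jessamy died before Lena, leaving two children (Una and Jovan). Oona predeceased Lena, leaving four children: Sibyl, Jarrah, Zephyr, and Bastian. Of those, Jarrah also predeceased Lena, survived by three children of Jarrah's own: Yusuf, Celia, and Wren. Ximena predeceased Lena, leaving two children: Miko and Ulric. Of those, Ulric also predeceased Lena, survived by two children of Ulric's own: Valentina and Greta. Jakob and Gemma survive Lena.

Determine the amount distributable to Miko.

Miko receives $1,312,500.

Kaspar takes three-eighths of $28,000,000 = $10,500,000. The remaining $17,500,000 passes to the descendants.
The descendants' portion ($17,500,000) is divided at the children's generation into 5 shares of $3,500,000. Jakob and Gemma each take $3,500,000. The 3 shares of the deceased (Jessamy, Oona, and Ximena) are combined into a pool of $10,500,000.
That pool ($10,500,000) is divided at the grandchildren's generation into 8 shares of $1,312,500. Una, Jovan, Sibyl, Zephyr, Bastian, and Miko each take $1,312,500. The 2 shares of the deceased (Jarrah and Ulric) are combined into a pool of $2,625,000.
That pool ($2,625,000) is divided at the great-grandchildren's generation equally among Yusuf, Celia, Wren, Valentina, and Greta: $525,000 each.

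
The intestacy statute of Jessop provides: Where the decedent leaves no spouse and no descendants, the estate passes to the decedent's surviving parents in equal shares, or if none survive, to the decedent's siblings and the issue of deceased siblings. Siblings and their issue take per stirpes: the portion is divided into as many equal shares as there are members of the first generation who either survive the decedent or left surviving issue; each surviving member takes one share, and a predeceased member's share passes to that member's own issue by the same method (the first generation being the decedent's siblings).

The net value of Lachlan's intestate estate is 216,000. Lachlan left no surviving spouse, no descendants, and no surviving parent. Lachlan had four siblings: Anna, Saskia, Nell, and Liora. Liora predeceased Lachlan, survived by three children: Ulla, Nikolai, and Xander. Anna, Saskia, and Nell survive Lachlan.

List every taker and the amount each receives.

Anna: 54,000; Saskia: 54,000; Nell: 54,000; Ulla: 18,000; Nikolai: 18,000; Xander: 18,000

The entire 216,000 passes to the siblings and their issue.
That amount (216,000) is divided into 4 shares of 54,000: Anna, Saskia, and Nell each take 54,000; Liora's 54,000 share passes to Liora's issue.
Liora's share (54,000) is divided into 3 shares of 18,000: Ulla, Nikolai, and Xander each take 18,000.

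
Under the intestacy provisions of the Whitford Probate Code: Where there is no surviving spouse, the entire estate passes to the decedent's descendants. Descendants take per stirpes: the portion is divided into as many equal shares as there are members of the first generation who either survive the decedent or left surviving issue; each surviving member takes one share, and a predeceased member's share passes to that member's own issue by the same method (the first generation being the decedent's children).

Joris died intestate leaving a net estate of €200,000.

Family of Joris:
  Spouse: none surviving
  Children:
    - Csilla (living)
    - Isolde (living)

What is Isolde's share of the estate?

Isolde receives €100,000.

The entire €200,000 passes to the descendants.
That amount (€200,000) is divided into 2 shares of €100,000: Csilla and Isolde each take €100,000.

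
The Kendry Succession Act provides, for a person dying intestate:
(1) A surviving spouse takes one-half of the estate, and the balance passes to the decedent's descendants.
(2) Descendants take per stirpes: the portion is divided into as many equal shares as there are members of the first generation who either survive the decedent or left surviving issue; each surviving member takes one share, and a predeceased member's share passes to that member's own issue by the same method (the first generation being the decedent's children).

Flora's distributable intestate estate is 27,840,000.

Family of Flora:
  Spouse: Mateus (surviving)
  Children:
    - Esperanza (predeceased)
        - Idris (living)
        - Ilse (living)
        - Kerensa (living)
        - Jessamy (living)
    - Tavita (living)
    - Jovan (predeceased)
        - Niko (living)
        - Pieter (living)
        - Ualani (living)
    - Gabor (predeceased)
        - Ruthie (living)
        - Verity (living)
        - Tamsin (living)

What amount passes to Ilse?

Mateus takes one-half of 27,840,000 = 13,920,000. The remaining 13,920,000 passes to the descendants.
The descendants' portion (13,920,000) is divided into 4 shares of 3,480,000: Tavita takes 3,480,000; Esperanza's 3,480,000 share passes to Esperanza's issue; Jovan's 3,480,000 share passes to Jovan's issue; Gabor's 3,480,000 share passes to Gabor's issue.
Esperanza's share (3,480,000) is divided into 4 shares of 870,000: Idris, Ilse, Kerensa, and Jessamy each take 870,000.
Jovan's share (3,480,000) is divided into 3 shares of 1,160,000: Niko, Pieter, and Ualani each take 1,160,000.
Gabor's share (3,480,000) is divided into 3 shares of 1,160,000: Ruthie, Verity, and Tamsin each take 1,160,000.

Ilse receives 870,000.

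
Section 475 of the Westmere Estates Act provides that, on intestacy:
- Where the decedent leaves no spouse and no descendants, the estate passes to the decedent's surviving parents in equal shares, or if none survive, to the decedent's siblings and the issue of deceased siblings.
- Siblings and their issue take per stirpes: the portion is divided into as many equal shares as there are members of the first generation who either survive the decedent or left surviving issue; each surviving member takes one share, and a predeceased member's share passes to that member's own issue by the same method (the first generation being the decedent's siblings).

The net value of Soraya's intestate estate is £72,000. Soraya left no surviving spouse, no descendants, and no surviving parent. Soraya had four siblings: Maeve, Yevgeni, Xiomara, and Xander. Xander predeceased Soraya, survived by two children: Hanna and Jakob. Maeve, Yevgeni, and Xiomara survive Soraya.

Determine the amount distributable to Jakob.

The entire £72,000 passes to the siblings and their issue.
That amount (£72,000) is divided into 4 shares of £18,000: Maeve, Yevgeni, and Xiomara each take £18,000; Xander's £18,000 share passes to Xander's issue.
Xander's share (£18,000) is divided into 2 shares of £9,000: Hanna and Jakob each take £9,000.

Jakob receives £9,000.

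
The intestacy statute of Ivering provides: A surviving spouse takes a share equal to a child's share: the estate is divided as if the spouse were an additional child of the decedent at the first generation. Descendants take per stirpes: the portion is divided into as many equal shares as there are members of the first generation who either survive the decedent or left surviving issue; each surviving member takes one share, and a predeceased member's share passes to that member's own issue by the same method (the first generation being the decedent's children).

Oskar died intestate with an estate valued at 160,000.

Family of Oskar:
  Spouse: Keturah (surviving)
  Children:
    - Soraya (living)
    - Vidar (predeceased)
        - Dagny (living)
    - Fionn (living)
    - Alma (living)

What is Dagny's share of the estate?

Dagny receives 32,000.

The spouse counts as an additional share at the children's level, so there are 5 primary shares of 32,000. Keturah takes one such share (32,000).
The children's combined portion (128,000) is divided into 4 shares of 32,000: Soraya, Fionn, and Alma each take 32,000; Vidar's 32,000 share passes to Vidar's issue.
Vidar's share (32,000) passes entirely to Dagny.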